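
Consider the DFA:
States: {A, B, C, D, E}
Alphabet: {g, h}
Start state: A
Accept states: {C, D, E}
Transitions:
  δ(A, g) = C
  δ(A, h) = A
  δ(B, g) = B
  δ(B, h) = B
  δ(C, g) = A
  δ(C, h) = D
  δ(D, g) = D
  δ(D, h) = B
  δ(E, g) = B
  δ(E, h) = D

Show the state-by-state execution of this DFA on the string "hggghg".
read 'h': A → A
  read 'g': A → C
  read 'g': C → A
  read 'g': A → C
  read 'h': C → D
  read 'g': D → D
A -> A -> C -> A -> C -> D -> D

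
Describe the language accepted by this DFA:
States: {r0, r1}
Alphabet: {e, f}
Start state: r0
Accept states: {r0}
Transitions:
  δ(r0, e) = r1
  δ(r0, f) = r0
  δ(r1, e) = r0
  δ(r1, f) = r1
Testing a few strings:
  'ef' → reject
  'e' → reject
  'fff' → accept
  'ee' → accept
State roles: r0=even number of e's so far; r1=odd number of e's so far
All strings over {e,f} with an even number of e's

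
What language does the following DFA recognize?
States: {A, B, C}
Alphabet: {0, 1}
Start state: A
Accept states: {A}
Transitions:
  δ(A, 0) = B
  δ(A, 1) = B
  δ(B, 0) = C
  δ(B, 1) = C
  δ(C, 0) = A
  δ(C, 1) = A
Testing a few strings:
  '1' → reject
  '0001' → reject
  '011' → accept
  '000' → accept
State roles: A=length ≡ 0 (mod 3); B=length ≡ 1 (mod 3); C=length ≡ 2 (mod 3)
All binary strings whose length is a multiple of 3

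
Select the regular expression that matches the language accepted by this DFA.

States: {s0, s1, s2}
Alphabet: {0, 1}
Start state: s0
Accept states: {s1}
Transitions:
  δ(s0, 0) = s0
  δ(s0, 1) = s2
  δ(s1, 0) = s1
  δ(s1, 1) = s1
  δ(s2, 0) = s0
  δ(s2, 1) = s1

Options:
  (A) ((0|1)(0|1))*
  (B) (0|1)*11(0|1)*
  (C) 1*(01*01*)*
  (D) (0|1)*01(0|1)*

Check each option against the DFA on short strings; one disagreement eliminates an option:
  (A) ((0|1)(0|1))*: on ε the DFA stays in s0 and rejects (s0 ∉ Accept), but the regex matches it → eliminate
  (B) (0|1)*11(0|1)*: agrees with the DFA on every string of length ≤ 6
  (C) 1*(01*01*)*: on ε the DFA stays in s0 and rejects (s0 ∉ Accept), but the regex matches it → eliminate
  (D) (0|1)*01(0|1)*: on '01' the DFA goes s0 → s0 → s2 and rejects (s2 ∉ Accept), but the regex matches it → eliminate
Only (B) is consistent with the DFA.
(B) (0|1)*11(0|1)*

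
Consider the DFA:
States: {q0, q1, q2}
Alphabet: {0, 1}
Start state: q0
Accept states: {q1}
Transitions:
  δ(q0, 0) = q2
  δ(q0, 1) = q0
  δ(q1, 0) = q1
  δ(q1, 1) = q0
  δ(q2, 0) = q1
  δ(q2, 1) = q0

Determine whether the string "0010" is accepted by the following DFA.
Processing string "0010":
  q0 --0--> q2
  q2 --0--> q1
  q1 --1--> q0
  q0 --0--> q2
Final state: q2
Accept states: {q1}
No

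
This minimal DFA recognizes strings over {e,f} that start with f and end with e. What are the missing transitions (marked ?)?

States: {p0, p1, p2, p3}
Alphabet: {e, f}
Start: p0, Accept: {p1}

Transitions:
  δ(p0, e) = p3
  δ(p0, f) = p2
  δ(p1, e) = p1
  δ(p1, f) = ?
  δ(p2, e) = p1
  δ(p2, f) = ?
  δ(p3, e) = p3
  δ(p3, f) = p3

From the language and accept set, identify what each state tracks — p0: no input read; p1: started with f, last symbol e; p2: started with f, last symbol f; p3: started with e (dead).
Each missing δ(q, a) is the state matching the new tracked value after reading a.
δ(p1, f) = p2; δ(p2, f) = p2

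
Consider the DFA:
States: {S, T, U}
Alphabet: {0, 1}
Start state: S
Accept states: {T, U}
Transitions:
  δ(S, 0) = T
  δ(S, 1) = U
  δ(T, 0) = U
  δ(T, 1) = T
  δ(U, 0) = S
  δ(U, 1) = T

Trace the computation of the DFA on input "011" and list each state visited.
read '0': S → T
  read '1': T → T
  read '1': T → T
S -> T -> T -> T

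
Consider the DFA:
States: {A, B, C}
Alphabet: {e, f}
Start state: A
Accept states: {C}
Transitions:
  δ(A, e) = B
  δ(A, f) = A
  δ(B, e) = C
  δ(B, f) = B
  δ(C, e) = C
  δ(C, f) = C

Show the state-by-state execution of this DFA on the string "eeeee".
read 'e': A → B
  read 'e': B → C
  read 'e': C → C
  read 'e': C → C
  read 'e': C → C
A -> B -> C -> C -> C -> C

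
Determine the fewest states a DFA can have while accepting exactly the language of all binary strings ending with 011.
By Myhill–Nerode, count the distinguishable equivalence classes: 4 classes — one per longest suffix of the input that is a prefix of '011' (lengths 0 through 3); only the length-3 class is accepting.
4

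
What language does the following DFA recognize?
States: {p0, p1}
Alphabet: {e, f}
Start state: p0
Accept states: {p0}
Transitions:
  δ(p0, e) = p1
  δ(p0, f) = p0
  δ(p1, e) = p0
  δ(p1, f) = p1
Testing a few strings:
  'ffe' → reject
  'fe' → reject
  'eef' → accept
  'e' → reject
State roles: p0=even number of e's so far; p1=odd number of e's so far
All strings over {e,f} with an even number of e's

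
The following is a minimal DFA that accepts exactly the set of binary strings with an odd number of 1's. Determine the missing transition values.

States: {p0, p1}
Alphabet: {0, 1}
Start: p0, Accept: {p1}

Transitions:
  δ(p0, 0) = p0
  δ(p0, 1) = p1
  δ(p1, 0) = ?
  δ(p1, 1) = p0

From the language and accept set, identify what each state tracks — p0: even number of 1's so far; p1: odd number of 1's so far.
Each missing δ(q, a) is the state matching the new tracked value after reading a.
δ(p1, 0) = p1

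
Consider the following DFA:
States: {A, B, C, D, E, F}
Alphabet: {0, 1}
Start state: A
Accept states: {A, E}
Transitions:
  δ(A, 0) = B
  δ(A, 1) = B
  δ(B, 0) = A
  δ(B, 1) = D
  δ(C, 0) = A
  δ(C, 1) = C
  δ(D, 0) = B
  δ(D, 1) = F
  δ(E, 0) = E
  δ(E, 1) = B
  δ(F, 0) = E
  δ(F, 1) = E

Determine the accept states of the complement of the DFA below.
Complement accept states = All states \ Original accept states
= {A, B, C, D, E, F} \ {A, E}
{B, C, D, F}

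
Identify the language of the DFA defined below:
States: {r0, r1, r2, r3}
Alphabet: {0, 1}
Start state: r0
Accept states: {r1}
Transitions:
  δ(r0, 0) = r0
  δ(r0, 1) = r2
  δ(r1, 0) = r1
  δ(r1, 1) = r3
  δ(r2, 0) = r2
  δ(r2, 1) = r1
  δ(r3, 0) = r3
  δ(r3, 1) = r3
Testing a few strings:
  '1' → reject
  '100' → reject
  '1000' → reject
  '111' → reject
State roles: r0=zero 1's; r1=two 1's; r2=one 1; r3=≥ three 1's (dead)
All binary strings containing exactly two 1's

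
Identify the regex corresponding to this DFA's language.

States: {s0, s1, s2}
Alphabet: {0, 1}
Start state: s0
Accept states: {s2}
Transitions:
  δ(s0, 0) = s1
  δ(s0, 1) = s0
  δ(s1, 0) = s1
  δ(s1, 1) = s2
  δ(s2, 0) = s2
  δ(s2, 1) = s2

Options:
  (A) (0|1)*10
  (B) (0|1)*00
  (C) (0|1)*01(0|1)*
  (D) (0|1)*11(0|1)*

Check each option against the DFA on short strings; one disagreement eliminates an option:
  (A) (0|1)*10: on '01' the DFA goes s0 → s1 → s2 and accepts (s2 ∈ Accept), but the regex does not match it → eliminate
  (B) (0|1)*00: on '00' the DFA goes s0 → s1 → s1 and rejects (s1 ∉ Accept), but the regex matches it → eliminate
  (C) (0|1)*01(0|1)*: agrees with the DFA on every string of length ≤ 6
  (D) (0|1)*11(0|1)*: on '01' the DFA goes s0 → s1 → s2 and accepts (s2 ∈ Accept), but the regex does not match it → eliminate
Only (C) is consistent with the DFA.
(C) (0|1)*01(0|1)*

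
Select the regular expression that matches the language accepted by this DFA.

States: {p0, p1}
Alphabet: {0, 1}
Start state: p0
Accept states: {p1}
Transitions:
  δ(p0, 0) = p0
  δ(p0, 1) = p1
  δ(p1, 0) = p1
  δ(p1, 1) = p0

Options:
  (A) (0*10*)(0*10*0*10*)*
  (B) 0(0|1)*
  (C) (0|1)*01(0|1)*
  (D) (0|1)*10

Check each option against the DFA on short strings; one disagreement eliminates an option:
  (A) (0*10*)(0*10*0*10*)*: agrees with the DFA on every string of length ≤ 6
  (B) 0(0|1)*: on '0' the DFA goes p0 → p0 and rejects (p0 ∉ Accept), but the regex matches it → eliminate
  (C) (0|1)*01(0|1)*: on '1' the DFA goes p0 → p1 and accepts (p1 ∈ Accept), but the regex does not match it → eliminate
  (D) (0|1)*10: on '1' the DFA goes p0 → p1 and accepts (p1 ∈ Accept), but the regex does not match it → eliminate
Only (A) is consistent with the DFA.
(A) (0*10*)(0*10*0*10*)*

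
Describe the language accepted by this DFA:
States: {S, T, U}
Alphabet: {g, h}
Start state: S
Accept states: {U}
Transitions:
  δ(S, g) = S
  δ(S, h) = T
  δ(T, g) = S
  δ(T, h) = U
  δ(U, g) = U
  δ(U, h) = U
Testing a few strings:
  'hhhg' → accept
  'gh' → reject
  'ghgh' → reject
  'h' → reject
State roles: S=no progress toward hh; T=one trailing h; U=substring hh seen
All strings over {g,h} containing the substring hh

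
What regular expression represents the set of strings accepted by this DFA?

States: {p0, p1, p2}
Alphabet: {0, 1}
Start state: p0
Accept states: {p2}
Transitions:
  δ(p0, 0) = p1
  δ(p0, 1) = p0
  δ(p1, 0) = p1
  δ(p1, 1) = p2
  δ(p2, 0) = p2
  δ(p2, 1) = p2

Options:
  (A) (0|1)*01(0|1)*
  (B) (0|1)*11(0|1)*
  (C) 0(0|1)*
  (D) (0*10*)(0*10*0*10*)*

Check each option against the DFA on short strings; one disagreement eliminates an option:
  (A) (0|1)*01(0|1)*: agrees with the DFA on every string of length ≤ 6
  (B) (0|1)*11(0|1)*: on '01' the DFA goes p0 → p1 → p2 and accepts (p2 ∈ Accept), but the regex does not match it → eliminate
  (C) 0(0|1)*: on '0' the DFA goes p0 → p1 and rejects (p1 ∉ Accept), but the regex matches it → eliminate
  (D) (0*10*)(0*10*0*10*)*: on '1' the DFA goes p0 → p0 and rejects (p0 ∉ Accept), but the regex matches it → eliminate
Only (A) is consistent with the DFA.
(A) (0|1)*01(0|1)*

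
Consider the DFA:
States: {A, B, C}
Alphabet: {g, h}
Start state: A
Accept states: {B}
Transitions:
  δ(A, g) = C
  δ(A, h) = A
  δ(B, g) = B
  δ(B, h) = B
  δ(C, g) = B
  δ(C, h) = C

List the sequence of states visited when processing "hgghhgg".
read 'h': A → A
  read 'g': A → C
  read 'g': C → B
  read 'h': B → B
  read 'h': B → B
  read 'g': B → B
  read 'g': B → B
A -> A -> C -> B -> B -> B -> B -> B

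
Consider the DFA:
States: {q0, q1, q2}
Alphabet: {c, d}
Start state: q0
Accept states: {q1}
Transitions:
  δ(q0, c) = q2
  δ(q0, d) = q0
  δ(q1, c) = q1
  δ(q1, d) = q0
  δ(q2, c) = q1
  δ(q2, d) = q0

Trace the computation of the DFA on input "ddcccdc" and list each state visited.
read 'd': q0 → q0
  read 'd': q0 → q0
  read 'c': q0 → q2
  read 'c': q2 → q1
  read 'c': q1 → q1
  read 'd': q1 → q0
  read 'c': q0 → q2
q0 -> q0 -> q0 -> q2 -> q1 -> q1 -> q0 -> q2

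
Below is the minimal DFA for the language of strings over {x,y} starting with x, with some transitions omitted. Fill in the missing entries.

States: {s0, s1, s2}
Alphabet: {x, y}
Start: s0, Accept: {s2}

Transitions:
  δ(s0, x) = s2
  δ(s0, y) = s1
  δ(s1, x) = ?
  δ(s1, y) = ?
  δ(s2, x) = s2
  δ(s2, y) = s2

From the language and accept set, identify what each state tracks — s0: no input read; s1: started with y (dead); s2: started with x.
Each missing δ(q, a) is the state matching the new tracked value after reading a.
δ(s1, x) = s1; δ(s1, y) = s1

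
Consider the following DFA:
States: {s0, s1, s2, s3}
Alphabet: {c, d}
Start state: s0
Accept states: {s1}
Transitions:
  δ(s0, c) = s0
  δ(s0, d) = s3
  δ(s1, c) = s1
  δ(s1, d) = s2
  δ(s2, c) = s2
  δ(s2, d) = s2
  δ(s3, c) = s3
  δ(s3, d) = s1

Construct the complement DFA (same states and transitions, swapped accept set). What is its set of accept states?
Complement accept states = All states \ Original accept states
= {s0, s1, s2, s3} \ {s1}
{s0, s2, s3}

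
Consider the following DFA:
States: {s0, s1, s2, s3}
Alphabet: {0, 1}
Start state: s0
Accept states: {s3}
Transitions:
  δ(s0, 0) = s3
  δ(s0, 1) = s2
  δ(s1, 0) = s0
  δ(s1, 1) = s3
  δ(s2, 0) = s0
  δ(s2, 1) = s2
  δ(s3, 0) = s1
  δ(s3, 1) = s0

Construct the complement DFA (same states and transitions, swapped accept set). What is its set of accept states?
Complement accept states = All states \ Original accept states
= {s0, s1, s2, s3} \ {s3}
{s0, s1, s2}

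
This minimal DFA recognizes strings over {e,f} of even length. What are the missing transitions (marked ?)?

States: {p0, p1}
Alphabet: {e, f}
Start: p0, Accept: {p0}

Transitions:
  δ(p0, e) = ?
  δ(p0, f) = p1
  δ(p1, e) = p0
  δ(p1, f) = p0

From the language and accept set, identify what each state tracks — p0: even length so far; p1: odd length so far.
Each missing δ(q, a) is the state matching the new tracked value after reading a.
δ(p0, e) = p1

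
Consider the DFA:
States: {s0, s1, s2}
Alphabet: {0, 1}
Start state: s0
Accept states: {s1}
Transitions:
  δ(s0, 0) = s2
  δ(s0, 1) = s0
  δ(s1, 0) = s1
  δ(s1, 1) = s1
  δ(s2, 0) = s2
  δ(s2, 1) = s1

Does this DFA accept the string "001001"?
Processing string "001001":
  s0 --0--> s2
  s2 --0--> s2
  s2 --1--> s1
  s1 --0--> s1
  s1 --0--> s1
  s1 --1--> s1
Final state: s1
Accept states: {s1}
Yes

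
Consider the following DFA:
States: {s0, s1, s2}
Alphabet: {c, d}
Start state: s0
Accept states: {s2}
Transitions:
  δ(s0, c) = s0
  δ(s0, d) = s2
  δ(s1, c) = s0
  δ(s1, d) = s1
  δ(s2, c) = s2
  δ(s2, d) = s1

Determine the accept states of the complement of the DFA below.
Complement accept states = All states \ Original accept states
= {s0, s1, s2} \ {s2}
{s0, s1}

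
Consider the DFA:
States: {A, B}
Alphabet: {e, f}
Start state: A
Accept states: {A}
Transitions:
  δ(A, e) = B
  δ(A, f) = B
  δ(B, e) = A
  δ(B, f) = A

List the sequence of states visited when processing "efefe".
read 'e': A → B
  read 'f': B → A
  read 'e': A → B
  read 'f': B → A
  read 'e': A → B
A -> B -> A -> B -> A -> B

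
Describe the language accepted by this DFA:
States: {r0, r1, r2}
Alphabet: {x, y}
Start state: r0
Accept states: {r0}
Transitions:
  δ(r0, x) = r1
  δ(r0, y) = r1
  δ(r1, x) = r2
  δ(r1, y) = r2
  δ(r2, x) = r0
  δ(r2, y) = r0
Testing a few strings:
  'yyxx' → reject
  'yxyx' → reject
  'xx' → reject
  'xxxx' → reject
State roles: r0=length ≡ 0 (mod 3); r1=length ≡ 1 (mod 3); r2=length ≡ 2 (mod 3)
All strings over {x,y} whose length is a multiple of 3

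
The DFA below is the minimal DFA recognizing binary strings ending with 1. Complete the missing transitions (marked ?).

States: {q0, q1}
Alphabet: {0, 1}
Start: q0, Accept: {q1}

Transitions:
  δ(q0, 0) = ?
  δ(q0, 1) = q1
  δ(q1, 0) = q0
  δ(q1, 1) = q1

From the language and accept set, identify what each state tracks — q0: last symbol not 1; q1: last symbol is 1.
Each missing δ(q, a) is the state matching the new tracked value after reading a.
δ(q0, 0) = q0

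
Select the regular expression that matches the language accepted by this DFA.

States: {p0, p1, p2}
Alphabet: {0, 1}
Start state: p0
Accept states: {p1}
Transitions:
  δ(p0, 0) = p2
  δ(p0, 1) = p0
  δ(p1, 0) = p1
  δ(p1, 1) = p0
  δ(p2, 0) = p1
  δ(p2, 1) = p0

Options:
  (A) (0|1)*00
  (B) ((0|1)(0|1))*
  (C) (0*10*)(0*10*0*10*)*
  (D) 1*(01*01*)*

Check each option against the DFA on short strings; one disagreement eliminates an option:
  (A) (0|1)*00: agrees with the DFA on every string of length ≤ 6
  (B) ((0|1)(0|1))*: on ε the DFA stays in p0 and rejects (p0 ∉ Accept), but the regex matches it → eliminate
  (C) (0*10*)(0*10*0*10*)*: on '1' the DFA goes p0 → p0 and rejects (p0 ∉ Accept), but the regex matches it → eliminate
  (D) 1*(01*01*)*: on ε the DFA stays in p0 and rejects (p0 ∉ Accept), but the regex matches it → eliminate
Only (A) is consistent with the DFA.
(A) (0|1)*00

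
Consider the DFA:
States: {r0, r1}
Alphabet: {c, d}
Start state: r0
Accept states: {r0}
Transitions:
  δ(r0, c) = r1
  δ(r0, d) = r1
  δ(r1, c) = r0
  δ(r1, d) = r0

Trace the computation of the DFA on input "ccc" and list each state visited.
read 'c': r0 → r1
  read 'c': r1 → r0
  read 'c': r0 → r1
r0 -> r1 -> r0 -> r1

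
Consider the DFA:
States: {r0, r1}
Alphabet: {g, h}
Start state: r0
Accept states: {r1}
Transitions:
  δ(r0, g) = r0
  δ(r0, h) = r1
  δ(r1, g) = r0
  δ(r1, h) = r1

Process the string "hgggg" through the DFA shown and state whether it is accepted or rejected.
Processing string "hgggg":
  r0 --h--> r1
  r1 --g--> r0
  r0 --g--> r0
  r0 --g--> r0
  r0 --g--> r0
Final state: r0
Accept states: {r1}
No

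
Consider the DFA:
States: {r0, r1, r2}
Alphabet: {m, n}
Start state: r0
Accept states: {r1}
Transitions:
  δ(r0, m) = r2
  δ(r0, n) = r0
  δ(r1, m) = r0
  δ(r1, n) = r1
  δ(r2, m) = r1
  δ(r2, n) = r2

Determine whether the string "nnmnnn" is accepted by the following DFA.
Processing string "nnmnnn":
  r0 --n--> r0
  r0 --n--> r0
  r0 --m--> r2
  r2 --n--> r2
  r2 --n--> r2
  r2 --n--> r2
Final state: r2
Accept states: {r1}
No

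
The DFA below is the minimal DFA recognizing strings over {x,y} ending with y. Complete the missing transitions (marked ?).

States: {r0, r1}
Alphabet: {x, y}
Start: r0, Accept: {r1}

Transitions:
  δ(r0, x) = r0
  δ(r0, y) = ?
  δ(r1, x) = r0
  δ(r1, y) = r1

From the language and accept set, identify what each state tracks — r0: last symbol not y; r1: last symbol is y.
Each missing δ(q, a) is the state matching the new tracked value after reading a.
δ(r0, y) = r1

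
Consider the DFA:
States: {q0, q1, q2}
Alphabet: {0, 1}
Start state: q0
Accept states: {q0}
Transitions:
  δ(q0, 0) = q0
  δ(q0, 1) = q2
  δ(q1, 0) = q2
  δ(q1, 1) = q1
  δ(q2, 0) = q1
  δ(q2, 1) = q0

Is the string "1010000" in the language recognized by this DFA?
Processing string "1010000":
  q0 --1--> q2
  q2 --0--> q1
  q1 --1--> q1
  q1 --0--> q2
  q2 --0--> q1
  q1 --0--> q2
  q2 --0--> q1
Final state: q1
Accept states: {q0}
No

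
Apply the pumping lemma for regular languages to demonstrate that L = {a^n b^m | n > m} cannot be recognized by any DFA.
Assume L is regular with pumping length p. Idea: pumping down the a-block drops the a-count to at most the b-count.
Choose s = a^(p+1) b^p ∈ L (|s| = 2p+1 ≥ p). By the pumping lemma, s = xyz with |xy| ≤ p, |y| > 0, so y = a^k with k ≥ 1. Take i = 0: xz = a^(p+1−k) b^p. Since k ≥ 1, p+1−k ≤ p, so the number of a's is no longer strictly greater than the number of b's, hence xz ∉ L.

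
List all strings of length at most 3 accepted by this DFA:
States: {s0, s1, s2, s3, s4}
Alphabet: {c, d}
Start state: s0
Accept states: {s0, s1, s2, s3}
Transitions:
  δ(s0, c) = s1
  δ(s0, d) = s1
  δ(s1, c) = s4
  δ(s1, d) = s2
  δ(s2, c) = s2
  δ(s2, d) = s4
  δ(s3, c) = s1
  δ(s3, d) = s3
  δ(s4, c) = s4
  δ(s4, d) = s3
ε, c, d, cd, dd, ccd, cdc, dcd, ddc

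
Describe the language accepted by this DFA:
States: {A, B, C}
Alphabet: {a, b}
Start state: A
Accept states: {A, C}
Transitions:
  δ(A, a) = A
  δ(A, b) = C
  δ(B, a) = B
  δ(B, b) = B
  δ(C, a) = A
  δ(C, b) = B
Testing a few strings:
  'b' → accept
  'a' → accept
  'baaa' → accept
  'bb' → reject
State roles: A=last symbol not b (ok); B=saw bb (dead); C=last symbol b (ok)
All strings over {a,b} with no two consecutive b's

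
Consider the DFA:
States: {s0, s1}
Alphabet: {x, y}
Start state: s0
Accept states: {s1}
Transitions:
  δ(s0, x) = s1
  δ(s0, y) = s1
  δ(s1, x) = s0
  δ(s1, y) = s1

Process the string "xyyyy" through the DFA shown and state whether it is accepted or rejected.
Processing string "xyyyy":
  s0 --x--> s1
  s1 --y--> s1
  s1 --y--> s1
  s1 --y--> s1
  s1 --y--> s1
Final state: s1
Accept states: {s1}
Yes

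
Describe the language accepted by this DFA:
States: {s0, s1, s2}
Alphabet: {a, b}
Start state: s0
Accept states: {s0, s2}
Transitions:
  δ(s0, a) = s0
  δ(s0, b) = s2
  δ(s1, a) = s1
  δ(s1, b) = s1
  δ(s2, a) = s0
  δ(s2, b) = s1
Testing a few strings:
  'b' → accept
  'aaba' → accept
  'aba' → accept
  'bbb' → reject
State roles: s0=last symbol not b (ok); s1=saw bb (dead); s2=last symbol b (ok)
All strings over {a,b} with no two consecutive b's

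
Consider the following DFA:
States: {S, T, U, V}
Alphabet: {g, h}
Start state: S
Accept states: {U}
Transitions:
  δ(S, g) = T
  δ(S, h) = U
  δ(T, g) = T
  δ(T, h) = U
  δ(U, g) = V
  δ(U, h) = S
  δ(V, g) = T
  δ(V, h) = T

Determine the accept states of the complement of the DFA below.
Complement accept states = All states \ Original accept states
= {S, T, U, V} \ {U}
{S, T, V}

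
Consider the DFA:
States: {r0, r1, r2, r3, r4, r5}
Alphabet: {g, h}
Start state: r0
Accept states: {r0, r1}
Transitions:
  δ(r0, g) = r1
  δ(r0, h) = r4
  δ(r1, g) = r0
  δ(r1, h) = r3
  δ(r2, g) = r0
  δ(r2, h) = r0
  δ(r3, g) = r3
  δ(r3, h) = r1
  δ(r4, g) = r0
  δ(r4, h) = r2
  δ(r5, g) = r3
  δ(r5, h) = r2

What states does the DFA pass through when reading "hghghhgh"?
read 'h': r0 → r4
  read 'g': r4 → r0
  read 'h': r0 → r4
  read 'g': r4 → r0
  read 'h': r0 → r4
  read 'h': r4 → r2
  read 'g': r2 → r0
  read 'h': r0 → r4
r0 -> r4 -> r0 -> r4 -> r0 -> r4 -> r2 -> r0 -> r4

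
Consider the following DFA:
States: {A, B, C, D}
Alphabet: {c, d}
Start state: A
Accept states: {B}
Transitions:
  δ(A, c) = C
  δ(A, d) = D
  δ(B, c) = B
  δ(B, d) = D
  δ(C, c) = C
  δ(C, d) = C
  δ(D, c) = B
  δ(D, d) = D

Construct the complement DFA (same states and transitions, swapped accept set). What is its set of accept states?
Complement accept states = All states \ Original accept states
= {A, B, C, D} \ {B}
{A, C, D}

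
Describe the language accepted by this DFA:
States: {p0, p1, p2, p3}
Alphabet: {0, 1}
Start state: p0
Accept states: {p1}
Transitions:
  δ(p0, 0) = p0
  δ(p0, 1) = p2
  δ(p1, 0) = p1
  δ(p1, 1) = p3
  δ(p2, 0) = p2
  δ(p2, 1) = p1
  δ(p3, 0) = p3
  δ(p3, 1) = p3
Testing a few strings:
  '100' → reject
  '000' → reject
  '1' → reject
  '0' → reject
State roles: p0=zero 1's; p1=two 1's; p2=one 1; p3=≥ three 1's (dead)
All binary strings containing exactly two 1's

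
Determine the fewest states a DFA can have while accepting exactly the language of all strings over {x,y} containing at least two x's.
By Myhill–Nerode, count the distinguishable equivalence classes: three classes — 0, 1, or ≥2 x's seen.
3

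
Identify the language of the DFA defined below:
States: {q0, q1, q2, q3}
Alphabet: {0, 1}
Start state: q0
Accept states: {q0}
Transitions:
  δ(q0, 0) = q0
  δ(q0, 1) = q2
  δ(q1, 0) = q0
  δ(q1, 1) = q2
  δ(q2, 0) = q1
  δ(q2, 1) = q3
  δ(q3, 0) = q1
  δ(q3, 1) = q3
Testing a few strings:
  '01' → reject
  '1010' → reject
  '1000' → accept
  '10' → reject
State roles: q0=value ≡ 0 (mod 4); q1=value ≡ 2 (mod 4); q2=value ≡ 1 (mod 4); q3=value ≡ 3 (mod 4)
All binary strings representing a multiple of 4 (read in base 2; leading zeros allowed and ε counts as 0)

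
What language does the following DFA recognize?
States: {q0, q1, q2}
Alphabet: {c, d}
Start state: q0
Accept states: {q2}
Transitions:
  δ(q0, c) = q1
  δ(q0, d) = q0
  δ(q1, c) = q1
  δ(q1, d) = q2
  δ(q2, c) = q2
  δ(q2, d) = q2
Testing a few strings:
  'dc' → reject
  'dd' → reject
  'cddd' → accept
  'cc' → reject
State roles: q0=no c seen yet; q1=seen a c, waiting for d; q2=substring cd seen
All strings over {c,d} containing the substring cd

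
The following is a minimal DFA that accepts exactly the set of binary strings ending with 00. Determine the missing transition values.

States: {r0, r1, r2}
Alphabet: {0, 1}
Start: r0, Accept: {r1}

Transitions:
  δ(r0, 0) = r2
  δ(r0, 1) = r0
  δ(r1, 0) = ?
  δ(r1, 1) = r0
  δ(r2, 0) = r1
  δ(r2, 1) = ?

From the language and accept set, identify what each state tracks — r0: last symbol not 0; r1: two trailing 0's; r2: one trailing 0.
Each missing δ(q, a) is the state matching the new tracked value after reading a.
δ(r1, 0) = r1; δ(r2, 1) = r0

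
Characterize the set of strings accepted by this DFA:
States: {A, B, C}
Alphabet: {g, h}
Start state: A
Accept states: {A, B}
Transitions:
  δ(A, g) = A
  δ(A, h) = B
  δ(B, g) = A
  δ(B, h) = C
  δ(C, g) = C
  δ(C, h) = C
Testing a few strings:
  'hhgg' → reject
  'ghh' → reject
  'gg' → accept
  'h' → accept
State roles: A=last symbol not h (ok); B=last symbol h (ok); C=saw hh (dead)
All strings over {g,h} with no two consecutive h's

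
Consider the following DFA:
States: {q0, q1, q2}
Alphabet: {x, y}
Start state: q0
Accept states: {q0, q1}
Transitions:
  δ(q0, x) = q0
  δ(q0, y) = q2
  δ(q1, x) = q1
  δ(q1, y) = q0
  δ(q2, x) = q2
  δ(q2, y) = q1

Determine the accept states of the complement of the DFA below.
Complement accept states = All states \ Original accept states
= {q0, q1, q2} \ {q0, q1}
{q2}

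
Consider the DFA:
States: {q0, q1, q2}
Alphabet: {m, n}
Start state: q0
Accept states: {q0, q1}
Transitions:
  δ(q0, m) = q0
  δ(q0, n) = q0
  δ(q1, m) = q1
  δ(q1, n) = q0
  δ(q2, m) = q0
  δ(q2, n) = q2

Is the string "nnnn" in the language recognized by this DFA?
Processing string "nnnn":
  q0 --n--> q0
  q0 --n--> q0
  q0 --n--> q0
  q0 --n--> q0
Final state: q0
Accept states: {q0, q1}
Yes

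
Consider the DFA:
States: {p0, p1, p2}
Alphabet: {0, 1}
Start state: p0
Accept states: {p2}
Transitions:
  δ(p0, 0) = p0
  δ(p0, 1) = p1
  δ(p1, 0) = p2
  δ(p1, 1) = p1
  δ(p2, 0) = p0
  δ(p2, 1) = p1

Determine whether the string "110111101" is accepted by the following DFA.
Processing string "110111101":
  p0 --1--> p1
  p1 --1--> p1
  p1 --0--> p2
  p2 --1--> p1
  p1 --1--> p1
  p1 --1--> p1
  p1 --1--> p1
  p1 --0--> p2
  p2 --1--> p1
Final state: p1
Accept states: {p2}
No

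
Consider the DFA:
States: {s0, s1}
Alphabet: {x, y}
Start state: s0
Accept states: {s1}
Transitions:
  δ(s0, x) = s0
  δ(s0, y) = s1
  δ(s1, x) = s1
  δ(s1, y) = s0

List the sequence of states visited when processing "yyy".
read 'y': s0 → s1
  read 'y': s1 → s0
  read 'y': s0 → s1
s0 -> s1 -> s0 -> s1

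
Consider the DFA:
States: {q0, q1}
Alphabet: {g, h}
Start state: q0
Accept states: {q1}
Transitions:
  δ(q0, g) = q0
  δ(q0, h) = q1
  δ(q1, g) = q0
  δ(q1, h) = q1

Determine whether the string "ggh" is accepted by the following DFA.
Processing string "ggh":
  q0 --g--> q0
  q0 --g--> q0
  q0 --h--> q1
Final state: q1
Accept states: {q1}
Yes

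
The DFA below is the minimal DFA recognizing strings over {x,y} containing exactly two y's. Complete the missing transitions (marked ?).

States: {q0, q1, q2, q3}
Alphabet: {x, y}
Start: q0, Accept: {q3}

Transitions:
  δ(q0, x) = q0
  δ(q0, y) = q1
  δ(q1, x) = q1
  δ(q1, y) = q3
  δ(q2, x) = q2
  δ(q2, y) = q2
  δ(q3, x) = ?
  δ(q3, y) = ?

From the language and accept set, identify what each state tracks — q0: zero y's; q1: one y; q2: ≥ three y's (dead); q3: two y's.
Each missing δ(q, a) is the state matching the new tracked value after reading a.
δ(q3, x) = q3; δ(q3, y) = q2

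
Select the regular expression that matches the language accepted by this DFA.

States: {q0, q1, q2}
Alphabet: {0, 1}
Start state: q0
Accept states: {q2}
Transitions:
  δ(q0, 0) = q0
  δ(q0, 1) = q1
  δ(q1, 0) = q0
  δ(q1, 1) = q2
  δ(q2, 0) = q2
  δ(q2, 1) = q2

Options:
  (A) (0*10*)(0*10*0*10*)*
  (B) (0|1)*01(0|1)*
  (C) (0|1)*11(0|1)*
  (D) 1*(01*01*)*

Check each option against the DFA on short strings; one disagreement eliminates an option:
  (A) (0*10*)(0*10*0*10*)*: on '1' the DFA goes q0 → q1 and rejects (q1 ∉ Accept), but the regex matches it → eliminate
  (B) (0|1)*01(0|1)*: on '01' the DFA goes q0 → q0 → q1 and rejects (q1 ∉ Accept), but the regex matches it → eliminate
  (C) (0|1)*11(0|1)*: agrees with the DFA on every string of length ≤ 6
  (D) 1*(01*01*)*: on ε the DFA stays in q0 and rejects (q0 ∉ Accept), but the regex matches it → eliminate
Only (C) is consistent with the DFA.
(C) (0|1)*11(0|1)*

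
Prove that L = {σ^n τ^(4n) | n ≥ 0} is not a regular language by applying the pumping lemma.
Assume L is regular with pumping length p. Idea: pumping the σ-block breaks the 1:4 ratio.
Choose s = σ^p τ^(4p) (length 5p ≥ p). By the pumping lemma, s = xyz with |xy| ≤ p, |y| > 0, so y = σ^k with k ≥ 1. Then xy²z = σ^(p+k) τ^(4p). For this to be in L we would need 4p = 4(p+k), i.e. 4k = 0, contradicting k ≥ 1. So xy²z ∉ L.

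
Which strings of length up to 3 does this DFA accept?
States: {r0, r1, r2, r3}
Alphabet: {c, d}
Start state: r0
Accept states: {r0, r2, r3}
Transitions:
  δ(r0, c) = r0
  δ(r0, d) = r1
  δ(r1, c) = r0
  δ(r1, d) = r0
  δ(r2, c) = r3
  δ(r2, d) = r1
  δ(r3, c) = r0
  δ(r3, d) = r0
ε, c, cc, dc, dd, ccc, cdc, cdd, dcc, ddc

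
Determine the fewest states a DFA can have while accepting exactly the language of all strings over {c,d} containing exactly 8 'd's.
By Myhill–Nerode, count the distinguishable equivalence classes: 10 classes — having seen 0, 1, …, 8, or >8 copies of 'd'; the count-8 class is the only accepting one and >8 is dead.
10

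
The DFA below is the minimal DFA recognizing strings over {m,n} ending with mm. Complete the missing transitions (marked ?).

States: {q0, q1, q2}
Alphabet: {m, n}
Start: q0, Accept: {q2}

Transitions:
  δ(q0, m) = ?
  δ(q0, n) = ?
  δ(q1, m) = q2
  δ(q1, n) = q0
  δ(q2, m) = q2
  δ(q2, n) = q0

From the language and accept set, identify what each state tracks — q0: last symbol not m; q1: one trailing m; q2: two trailing m's.
Each missing δ(q, a) is the state matching the new tracked value after reading a.
δ(q0, m) = q1; δ(q0, n) = q0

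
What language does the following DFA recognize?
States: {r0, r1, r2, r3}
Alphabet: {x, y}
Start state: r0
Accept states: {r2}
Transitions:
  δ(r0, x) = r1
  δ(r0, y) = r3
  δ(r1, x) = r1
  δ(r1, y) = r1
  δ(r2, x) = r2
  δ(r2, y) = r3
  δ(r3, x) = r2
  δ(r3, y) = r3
Testing a few strings:
  'yx' → accept
  'xy' → reject
  'yyyy' → reject
  'xxxx' → reject
State roles: r0=no input read; r1=started with x (dead); r2=started with y, last symbol x; r3=started with y, last symbol y
All strings over {x,y} that start with y and end with x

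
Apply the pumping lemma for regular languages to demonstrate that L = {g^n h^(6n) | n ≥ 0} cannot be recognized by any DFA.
Assume L is regular with pumping length p. Idea: pumping the g-block breaks the 1:6 ratio.
Choose s = g^p h^(6p) (length 7p ≥ p). By the pumping lemma, s = xyz with |xy| ≤ p, |y| > 0, so y = g^k with k ≥ 1. Then xy²z = g^(p+k) h^(6p). For this to be in L we would need 6p = 6(p+k), i.e. 6k = 0, contradicting k ≥ 1. So xy²z ∉ L.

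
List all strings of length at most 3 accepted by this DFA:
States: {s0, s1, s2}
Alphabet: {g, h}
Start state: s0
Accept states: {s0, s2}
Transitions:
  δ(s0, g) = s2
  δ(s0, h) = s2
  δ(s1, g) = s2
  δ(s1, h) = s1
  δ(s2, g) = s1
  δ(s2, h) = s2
ε, g, h, gh, hh, ggg, ghh, hgg, hhh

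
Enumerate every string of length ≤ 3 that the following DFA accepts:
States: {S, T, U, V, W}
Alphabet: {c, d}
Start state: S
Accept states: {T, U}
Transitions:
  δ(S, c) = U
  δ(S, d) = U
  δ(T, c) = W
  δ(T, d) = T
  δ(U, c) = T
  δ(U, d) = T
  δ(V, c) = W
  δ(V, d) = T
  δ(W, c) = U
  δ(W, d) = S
c, d, cc, cd, dc, dd, ccd, cdd, dcd, ddd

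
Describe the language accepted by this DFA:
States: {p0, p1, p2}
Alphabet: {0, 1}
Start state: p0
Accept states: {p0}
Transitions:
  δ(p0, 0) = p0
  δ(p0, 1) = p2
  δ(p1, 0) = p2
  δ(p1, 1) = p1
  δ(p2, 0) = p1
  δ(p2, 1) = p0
Testing a few strings:
  '1' → reject
  '1101' → reject
  '010' → reject
  '110' → accept
State roles: p0=value ≡ 0 (mod 3); p1=value ≡ 2 (mod 3); p2=value ≡ 1 (mod 3)
All binary strings representing a multiple of 3 (read in base 2; leading zeros allowed and ε counts as 0)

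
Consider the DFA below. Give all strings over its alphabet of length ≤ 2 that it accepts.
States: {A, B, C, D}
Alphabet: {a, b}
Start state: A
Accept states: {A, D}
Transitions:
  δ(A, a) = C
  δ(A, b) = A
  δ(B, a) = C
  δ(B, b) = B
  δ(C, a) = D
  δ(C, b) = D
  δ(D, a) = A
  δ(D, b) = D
ε, b, aa, ab, bb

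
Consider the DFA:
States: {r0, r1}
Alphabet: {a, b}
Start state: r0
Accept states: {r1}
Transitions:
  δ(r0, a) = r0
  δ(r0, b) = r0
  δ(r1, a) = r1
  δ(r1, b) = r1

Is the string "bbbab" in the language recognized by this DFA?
Processing string "bbbab":
  r0 --b--> r0
  r0 --b--> r0
  r0 --b--> r0
  r0 --a--> r0
  r0 --b--> r0
Final state: r0
Accept states: {r1}
No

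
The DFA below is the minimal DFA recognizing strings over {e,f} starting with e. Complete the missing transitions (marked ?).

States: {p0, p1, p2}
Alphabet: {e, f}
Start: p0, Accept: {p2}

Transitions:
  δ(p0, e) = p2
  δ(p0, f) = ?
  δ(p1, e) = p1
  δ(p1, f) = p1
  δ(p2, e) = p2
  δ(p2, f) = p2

From the language and accept set, identify what each state tracks — p0: no input read; p1: started with f (dead); p2: started with e.
Each missing δ(q, a) is the state matching the new tracked value after reading a.
δ(p0, f) = p1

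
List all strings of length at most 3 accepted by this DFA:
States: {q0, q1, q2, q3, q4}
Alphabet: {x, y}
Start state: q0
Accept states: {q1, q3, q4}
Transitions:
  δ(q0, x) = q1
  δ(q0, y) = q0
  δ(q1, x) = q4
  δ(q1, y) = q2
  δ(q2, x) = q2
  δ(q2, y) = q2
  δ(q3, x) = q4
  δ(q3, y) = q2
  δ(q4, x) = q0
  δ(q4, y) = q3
x, xx, yx, xxy, yxx, yyx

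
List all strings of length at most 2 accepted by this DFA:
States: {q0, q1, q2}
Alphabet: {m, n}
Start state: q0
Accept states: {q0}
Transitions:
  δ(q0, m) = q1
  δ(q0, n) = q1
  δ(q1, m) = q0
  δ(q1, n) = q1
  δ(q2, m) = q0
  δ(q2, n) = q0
ε, mm, nm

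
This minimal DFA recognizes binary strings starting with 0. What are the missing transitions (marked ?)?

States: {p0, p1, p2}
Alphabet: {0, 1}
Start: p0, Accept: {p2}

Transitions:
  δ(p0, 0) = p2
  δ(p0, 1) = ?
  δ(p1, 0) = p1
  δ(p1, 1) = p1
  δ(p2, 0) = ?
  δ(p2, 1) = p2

From the language and accept set, identify what each state tracks — p0: no input read; p1: started with 1 (dead); p2: started with 0.
Each missing δ(q, a) is the state matching the new tracked value after reading a.
δ(p0, 1) = p1; δ(p2, 0) = p2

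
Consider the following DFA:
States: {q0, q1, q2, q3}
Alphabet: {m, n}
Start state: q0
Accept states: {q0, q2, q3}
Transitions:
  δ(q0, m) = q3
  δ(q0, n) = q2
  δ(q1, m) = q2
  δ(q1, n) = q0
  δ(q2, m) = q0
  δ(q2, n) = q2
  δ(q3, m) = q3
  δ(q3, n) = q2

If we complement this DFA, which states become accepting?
Complement accept states = All states \ Original accept states
= {q0, q1, q2, q3} \ {q0, q2, q3}
{q1}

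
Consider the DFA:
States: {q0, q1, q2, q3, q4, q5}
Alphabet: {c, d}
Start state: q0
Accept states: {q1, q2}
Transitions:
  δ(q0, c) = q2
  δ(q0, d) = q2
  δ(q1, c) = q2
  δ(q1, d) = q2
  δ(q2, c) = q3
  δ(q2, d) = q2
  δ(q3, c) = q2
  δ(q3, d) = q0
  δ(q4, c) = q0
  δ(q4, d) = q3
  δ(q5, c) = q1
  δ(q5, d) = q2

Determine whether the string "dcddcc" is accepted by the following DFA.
Processing string "dcddcc":
  q0 --d--> q2
  q2 --c--> q3
  q3 --d--> q0
  q0 --d--> q2
  q2 --c--> q3
  q3 --c--> q2
Final state: q2
Accept states: {q1, q2}
Yes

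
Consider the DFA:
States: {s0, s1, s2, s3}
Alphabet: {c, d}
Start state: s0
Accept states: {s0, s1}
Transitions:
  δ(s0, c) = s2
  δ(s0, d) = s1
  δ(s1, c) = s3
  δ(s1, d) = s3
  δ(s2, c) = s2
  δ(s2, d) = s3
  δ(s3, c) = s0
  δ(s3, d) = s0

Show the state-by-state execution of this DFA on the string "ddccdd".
read 'd': s0 → s1
  read 'd': s1 → s3
  read 'c': s3 → s0
  read 'c': s0 → s2
  read 'd': s2 → s3
  read 'd': s3 → s0
s0 -> s1 -> s3 -> s0 -> s2 -> s3 -> s0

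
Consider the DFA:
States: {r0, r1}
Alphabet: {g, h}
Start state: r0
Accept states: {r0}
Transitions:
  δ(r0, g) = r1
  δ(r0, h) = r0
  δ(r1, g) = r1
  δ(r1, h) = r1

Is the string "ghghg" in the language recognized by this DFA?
Processing string "ghghg":
  r0 --g--> r1
  r1 --h--> r1
  r1 --g--> r1
  r1 --h--> r1
  r1 --g--> r1
Final state: r1
Accept states: {r0}
No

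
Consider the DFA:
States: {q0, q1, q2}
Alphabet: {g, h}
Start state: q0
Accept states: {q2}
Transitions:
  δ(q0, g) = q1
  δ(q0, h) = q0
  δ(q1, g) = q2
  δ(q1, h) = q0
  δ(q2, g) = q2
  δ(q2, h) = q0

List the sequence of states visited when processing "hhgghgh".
read 'h': q0 → q0
  read 'h': q0 → q0
  read 'g': q0 → q1
  read 'g': q1 → q2
  read 'h': q2 → q0
  read 'g': q0 → q1
  read 'h': q1 → q0
q0 -> q0 -> q0 -> q1 -> q2 -> q0 -> q1 -> q0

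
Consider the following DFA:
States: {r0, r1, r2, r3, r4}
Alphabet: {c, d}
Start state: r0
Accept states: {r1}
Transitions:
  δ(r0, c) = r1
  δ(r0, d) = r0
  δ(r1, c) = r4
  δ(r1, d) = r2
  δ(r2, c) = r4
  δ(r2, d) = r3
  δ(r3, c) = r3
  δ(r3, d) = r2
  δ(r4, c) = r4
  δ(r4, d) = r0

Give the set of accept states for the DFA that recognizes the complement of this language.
Complement accept states = All states \ Original accept states
= {r0, r1, r2, r3, r4} \ {r1}
{r0, r2, r3, r4}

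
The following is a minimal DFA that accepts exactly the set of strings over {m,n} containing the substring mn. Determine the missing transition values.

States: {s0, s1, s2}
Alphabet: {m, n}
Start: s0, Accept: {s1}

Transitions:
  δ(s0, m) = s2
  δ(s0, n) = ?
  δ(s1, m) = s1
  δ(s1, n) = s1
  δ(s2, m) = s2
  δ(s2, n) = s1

From the language and accept set, identify what each state tracks — s0: no m seen yet; s1: substring mn seen; s2: seen a m, waiting for n.
Each missing δ(q, a) is the state matching the new tracked value after reading a.
δ(s0, n) = s0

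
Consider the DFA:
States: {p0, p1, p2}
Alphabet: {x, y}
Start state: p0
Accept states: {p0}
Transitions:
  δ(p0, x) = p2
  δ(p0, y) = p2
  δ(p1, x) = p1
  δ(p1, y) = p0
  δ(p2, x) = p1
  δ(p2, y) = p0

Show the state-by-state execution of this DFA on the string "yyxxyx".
read 'y': p0 → p2
  read 'y': p2 → p0
  read 'x': p0 → p2
  read 'x': p2 → p1
  read 'y': p1 → p0
  read 'x': p0 → p2
p0 -> p2 -> p0 -> p2 -> p1 -> p0 -> p2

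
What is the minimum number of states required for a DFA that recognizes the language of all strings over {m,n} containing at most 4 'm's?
By Myhill–Nerode, count the distinguishable equivalence classes: 6 classes — having seen 0, 1, …, 4, or >4 copies of 'm'; counts 0 through 4 are accepting and >4 is dead.
6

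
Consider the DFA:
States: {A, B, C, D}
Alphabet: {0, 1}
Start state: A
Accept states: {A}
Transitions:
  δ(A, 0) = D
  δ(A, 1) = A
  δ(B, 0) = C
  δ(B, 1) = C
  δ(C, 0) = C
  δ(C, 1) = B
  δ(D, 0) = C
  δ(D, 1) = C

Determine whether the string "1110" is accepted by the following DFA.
Processing string "1110":
  A --1--> A
  A --1--> A
  A --1--> A
  A --0--> D
Final state: D
Accept states: {A}
No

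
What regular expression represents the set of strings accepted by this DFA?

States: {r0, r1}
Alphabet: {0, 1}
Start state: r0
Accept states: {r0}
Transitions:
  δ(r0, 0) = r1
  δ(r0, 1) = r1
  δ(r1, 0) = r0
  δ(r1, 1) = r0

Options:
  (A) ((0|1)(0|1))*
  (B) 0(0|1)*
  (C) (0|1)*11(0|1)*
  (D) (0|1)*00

Check each option against the DFA on short strings; one disagreement eliminates an option:
  (A) ((0|1)(0|1))*: agrees with the DFA on every string of length ≤ 6
  (B) 0(0|1)*: on ε the DFA stays in r0 and accepts (r0 ∈ Accept), but the regex does not match it → eliminate
  (C) (0|1)*11(0|1)*: on ε the DFA stays in r0 and accepts (r0 ∈ Accept), but the regex does not match it → eliminate
  (D) (0|1)*00: on ε the DFA stays in r0 and accepts (r0 ∈ Accept), but the regex does not match it → eliminate
Only (A) is consistent with the DFA.
(A) ((0|1)(0|1))*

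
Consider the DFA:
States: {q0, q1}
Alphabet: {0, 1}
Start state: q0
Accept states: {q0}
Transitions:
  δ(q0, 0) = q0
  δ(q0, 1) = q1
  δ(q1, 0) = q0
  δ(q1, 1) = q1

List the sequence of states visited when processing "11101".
read '1': q0 → q1
  read '1': q1 → q1
  read '1': q1 → q1
  read '0': q1 → q0
  read '1': q0 → q1
q0 -> q1 -> q1 -> q1 -> q0 -> q1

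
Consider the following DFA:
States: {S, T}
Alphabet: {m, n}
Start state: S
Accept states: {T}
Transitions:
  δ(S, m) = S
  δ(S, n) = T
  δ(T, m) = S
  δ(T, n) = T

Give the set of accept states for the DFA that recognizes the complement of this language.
Complement accept states = All states \ Original accept states
= {S, T} \ {T}
{S}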